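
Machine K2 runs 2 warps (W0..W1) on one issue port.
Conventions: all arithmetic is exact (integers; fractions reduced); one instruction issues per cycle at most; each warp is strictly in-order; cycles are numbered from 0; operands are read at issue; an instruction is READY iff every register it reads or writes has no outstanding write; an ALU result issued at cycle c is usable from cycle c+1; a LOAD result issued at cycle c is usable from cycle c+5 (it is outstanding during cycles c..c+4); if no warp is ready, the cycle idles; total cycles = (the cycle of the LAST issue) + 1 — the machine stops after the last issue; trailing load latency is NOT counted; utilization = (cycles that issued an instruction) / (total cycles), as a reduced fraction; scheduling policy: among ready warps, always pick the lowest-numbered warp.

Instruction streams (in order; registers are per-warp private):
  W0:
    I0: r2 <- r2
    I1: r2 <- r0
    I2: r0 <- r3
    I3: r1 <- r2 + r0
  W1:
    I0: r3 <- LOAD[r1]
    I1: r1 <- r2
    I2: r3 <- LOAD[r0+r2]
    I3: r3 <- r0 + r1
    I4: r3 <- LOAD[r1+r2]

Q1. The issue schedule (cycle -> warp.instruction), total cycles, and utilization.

cycle 0: W0.I0
cycle 1: W0.I1
cycle 2: W0.I2
cycle 3: W0.I3
cycle 4: W1.I0
cycle 5: W1.I1
cycle 6: idle
cycle 7: idle
cycle 8: idle
cycle 9: W1.I2
cycle 10: idle
cycle 11: idle
cycle 12: idle
cycle 13: idle
cycle 14: W1.I3
cycle 15: W1.I4

Answer: 16 cycles, utilization 9/16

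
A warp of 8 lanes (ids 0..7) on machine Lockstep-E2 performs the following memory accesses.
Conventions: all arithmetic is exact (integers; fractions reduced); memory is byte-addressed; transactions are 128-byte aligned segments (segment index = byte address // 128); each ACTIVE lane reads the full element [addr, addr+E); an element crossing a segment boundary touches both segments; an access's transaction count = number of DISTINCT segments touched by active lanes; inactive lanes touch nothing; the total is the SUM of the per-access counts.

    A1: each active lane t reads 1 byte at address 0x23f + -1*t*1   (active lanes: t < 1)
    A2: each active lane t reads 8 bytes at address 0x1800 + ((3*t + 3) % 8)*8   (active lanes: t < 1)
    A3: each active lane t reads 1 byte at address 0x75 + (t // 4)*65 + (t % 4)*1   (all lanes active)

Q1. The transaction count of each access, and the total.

A1: 1 transaction
A2: 1 transaction
A3: 2 transactions

Answer: 1,1,2; total 4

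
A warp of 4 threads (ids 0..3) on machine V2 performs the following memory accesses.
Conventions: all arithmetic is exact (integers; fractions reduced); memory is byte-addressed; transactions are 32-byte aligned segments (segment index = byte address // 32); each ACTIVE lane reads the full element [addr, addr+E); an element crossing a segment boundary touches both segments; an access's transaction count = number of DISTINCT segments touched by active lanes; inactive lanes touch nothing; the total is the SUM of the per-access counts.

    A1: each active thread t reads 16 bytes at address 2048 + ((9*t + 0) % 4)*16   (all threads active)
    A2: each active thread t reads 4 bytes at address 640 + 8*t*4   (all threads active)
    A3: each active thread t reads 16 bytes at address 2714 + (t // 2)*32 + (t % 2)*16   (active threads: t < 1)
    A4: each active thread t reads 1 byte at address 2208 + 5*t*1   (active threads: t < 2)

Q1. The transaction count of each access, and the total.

A1: 2 transactions
A2: 4 transactions
A3: 2 transactions
A4: 1 transaction

Answer: 2,4,2,1; total 9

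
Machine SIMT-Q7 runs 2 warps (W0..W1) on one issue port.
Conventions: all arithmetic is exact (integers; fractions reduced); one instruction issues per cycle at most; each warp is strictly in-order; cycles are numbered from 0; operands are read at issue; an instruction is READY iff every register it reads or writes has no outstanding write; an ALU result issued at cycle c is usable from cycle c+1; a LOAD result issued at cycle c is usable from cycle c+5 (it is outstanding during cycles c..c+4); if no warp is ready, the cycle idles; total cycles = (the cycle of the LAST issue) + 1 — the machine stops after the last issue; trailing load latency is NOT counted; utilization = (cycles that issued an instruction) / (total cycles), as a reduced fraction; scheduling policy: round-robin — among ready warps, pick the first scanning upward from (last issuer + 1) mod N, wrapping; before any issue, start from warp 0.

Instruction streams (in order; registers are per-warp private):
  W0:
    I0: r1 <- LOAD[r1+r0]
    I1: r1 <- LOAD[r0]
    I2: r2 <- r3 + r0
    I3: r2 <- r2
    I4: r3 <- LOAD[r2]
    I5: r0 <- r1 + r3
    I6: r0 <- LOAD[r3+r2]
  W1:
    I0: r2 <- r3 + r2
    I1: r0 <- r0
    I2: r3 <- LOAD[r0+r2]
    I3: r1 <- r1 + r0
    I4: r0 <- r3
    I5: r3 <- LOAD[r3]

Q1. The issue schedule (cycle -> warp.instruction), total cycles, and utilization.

cycle 0: W0.I0
cycle 1: W1.I0
cycle 2: W1.I1
cycle 3: W1.I2
cycle 4: W1.I3
cycle 5: W0.I1
cycle 6: W0.I2
cycle 7: W0.I3
cycle 8: W1.I4
cycle 9: W0.I4
cycle 10: W1.I5
cycle 11: idle
cycle 12: idle
cycle 13: idle
cycle 14: W0.I5
cycle 15: W0.I6

Answer: 16 cycles, utilization 13/16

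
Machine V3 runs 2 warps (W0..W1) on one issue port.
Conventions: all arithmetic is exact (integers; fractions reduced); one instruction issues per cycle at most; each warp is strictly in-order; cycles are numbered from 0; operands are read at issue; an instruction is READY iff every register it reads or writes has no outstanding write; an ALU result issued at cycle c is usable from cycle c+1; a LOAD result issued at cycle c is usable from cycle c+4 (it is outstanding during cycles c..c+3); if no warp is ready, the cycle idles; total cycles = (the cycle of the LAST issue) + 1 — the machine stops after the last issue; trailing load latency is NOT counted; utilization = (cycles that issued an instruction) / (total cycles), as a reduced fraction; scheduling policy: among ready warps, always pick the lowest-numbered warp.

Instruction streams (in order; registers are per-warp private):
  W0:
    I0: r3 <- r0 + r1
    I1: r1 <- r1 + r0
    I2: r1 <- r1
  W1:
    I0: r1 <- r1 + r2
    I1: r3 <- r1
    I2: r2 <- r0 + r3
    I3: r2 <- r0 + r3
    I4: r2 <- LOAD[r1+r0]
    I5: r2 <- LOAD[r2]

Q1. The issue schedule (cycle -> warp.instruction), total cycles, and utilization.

cycle 0: W0.I0
cycle 1: W0.I1
cycle 2: W0.I2
cycle 3: W1.I0
cycle 4: W1.I1
cycle 5: W1.I2
cycle 6: W1.I3
cycle 7: W1.I4
cycle 8: idle
cycle 9: idle
cycle 10: idle
cycle 11: W1.I5

Answer: 12 cycles, utilization 3/4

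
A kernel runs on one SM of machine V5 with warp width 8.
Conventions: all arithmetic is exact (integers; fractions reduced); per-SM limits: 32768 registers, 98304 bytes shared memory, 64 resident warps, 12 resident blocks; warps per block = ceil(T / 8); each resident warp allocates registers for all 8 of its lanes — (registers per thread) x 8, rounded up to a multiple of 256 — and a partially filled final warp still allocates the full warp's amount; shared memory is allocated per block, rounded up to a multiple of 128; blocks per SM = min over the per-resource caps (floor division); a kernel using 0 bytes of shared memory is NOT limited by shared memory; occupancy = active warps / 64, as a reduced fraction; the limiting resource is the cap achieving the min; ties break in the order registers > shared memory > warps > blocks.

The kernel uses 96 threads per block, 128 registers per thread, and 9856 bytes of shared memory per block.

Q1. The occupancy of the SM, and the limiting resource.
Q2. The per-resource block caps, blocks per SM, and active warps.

Answer: occupancy 3/8, limited by registers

registers: 2 blocks
shared memory: 9 blocks
warps: 5 blocks
blocks: 12 blocks

Answer: 2 blocks, 24 active warps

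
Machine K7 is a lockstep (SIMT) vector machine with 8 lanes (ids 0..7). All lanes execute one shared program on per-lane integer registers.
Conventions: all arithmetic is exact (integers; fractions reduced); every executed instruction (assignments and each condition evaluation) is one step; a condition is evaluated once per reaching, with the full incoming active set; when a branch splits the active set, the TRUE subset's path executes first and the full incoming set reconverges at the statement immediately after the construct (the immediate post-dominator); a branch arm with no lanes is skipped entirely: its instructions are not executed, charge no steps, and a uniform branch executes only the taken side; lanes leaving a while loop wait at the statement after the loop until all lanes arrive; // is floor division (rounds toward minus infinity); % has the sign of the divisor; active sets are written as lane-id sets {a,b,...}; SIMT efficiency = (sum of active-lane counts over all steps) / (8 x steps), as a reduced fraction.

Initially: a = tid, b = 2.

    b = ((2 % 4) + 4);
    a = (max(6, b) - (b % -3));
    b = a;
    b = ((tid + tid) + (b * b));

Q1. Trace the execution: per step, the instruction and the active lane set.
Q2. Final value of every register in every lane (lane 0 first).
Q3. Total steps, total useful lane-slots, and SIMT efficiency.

step 0: b <- ((2 % 4) + 4)           {0,1,2,3,4,5,6,7}
step 1: a <- (max(6, b) - (b % -3))  {0,1,2,3,4,5,6,7}
step 2: b <- a                       {0,1,2,3,4,5,6,7}
step 3: b <- ((tid + tid) + (b * b)) {0,1,2,3,4,5,6,7}

Answer: 4 steps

a: 6,6,6,6,6,6,6,6
b: 36,38,40,42,44,46,48,50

steps = 4; useful = 32; efficiency = 32/32 = 1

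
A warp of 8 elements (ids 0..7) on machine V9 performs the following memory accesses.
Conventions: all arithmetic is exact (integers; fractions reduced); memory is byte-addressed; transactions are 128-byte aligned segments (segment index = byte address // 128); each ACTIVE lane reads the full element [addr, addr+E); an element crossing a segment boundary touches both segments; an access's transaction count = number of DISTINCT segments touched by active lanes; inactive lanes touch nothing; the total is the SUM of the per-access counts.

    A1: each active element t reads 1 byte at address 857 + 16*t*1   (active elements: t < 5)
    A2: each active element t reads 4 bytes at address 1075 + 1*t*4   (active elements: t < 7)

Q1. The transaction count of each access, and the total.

A1: 2 transactions
A2: 1 transaction

Answer: 2,1; total 3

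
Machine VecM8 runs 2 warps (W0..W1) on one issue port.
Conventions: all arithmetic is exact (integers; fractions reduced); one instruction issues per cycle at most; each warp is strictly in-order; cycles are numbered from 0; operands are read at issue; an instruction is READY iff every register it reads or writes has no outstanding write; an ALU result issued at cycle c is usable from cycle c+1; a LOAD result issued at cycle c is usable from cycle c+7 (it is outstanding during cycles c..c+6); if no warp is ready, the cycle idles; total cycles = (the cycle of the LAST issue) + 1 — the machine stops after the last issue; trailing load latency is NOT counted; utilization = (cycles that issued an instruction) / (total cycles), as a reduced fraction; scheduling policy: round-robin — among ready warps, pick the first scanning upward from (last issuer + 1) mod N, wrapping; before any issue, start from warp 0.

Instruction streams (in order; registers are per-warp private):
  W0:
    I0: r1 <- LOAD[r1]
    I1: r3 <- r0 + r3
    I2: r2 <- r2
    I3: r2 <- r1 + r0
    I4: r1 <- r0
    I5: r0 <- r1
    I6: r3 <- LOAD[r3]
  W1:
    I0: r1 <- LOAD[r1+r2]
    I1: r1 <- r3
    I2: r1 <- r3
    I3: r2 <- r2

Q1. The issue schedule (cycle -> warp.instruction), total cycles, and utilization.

cycle 0: W0.I0
cycle 1: W1.I0
cycle 2: W0.I1
cycle 3: W0.I2
cycle 4: idle
cycle 5: idle
cycle 6: idle
cycle 7: W0.I3
cycle 8: W1.I1
cycle 9: W0.I4
cycle 10: W1.I2
cycle 11: W0.I5
cycle 12: W1.I3
cycle 13: W0.I6

Answer: 14 cycles, utilization 11/14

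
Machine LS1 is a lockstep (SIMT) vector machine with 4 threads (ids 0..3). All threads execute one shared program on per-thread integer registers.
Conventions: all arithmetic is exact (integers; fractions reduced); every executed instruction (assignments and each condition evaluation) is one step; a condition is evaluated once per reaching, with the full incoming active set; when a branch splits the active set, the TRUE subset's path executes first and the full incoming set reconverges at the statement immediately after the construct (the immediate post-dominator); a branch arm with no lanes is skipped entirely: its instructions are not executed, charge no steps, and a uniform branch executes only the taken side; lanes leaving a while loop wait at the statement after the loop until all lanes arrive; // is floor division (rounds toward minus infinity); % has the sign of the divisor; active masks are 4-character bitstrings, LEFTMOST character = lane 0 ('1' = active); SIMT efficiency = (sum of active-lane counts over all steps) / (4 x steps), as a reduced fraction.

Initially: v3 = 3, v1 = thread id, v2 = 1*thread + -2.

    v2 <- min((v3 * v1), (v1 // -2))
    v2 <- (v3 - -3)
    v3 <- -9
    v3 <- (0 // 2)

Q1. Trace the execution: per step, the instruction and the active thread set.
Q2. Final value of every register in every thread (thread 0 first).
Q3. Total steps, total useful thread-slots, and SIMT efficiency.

step 0: v2 <- min((v3 * v1), (v1 // -2)) 1111
step 1: v2 <- (v3 - -3)              1111
step 2: v3 <- -9                     1111
step 3: v3 <- (0 // 2)               1111

Answer: 4 steps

v3: 0,0,0,0
v1: 0,1,2,3
v2: 6,6,6,6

steps = 4; useful = 16; efficiency = 16/16 = 1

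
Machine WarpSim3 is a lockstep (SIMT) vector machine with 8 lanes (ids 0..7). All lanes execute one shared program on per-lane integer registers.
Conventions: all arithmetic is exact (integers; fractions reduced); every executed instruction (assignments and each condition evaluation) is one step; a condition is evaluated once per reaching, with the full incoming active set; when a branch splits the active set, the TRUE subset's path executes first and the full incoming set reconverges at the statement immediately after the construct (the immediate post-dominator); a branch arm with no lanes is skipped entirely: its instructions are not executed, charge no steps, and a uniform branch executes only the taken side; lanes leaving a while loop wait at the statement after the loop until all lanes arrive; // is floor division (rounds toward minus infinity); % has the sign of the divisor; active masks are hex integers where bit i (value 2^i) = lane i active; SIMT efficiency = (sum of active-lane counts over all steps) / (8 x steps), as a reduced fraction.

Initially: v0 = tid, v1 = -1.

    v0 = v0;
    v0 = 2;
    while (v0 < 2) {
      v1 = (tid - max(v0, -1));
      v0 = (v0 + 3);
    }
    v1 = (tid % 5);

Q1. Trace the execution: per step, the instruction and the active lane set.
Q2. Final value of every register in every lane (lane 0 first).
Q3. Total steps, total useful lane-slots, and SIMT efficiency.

step 0: v0 <- v0                     0xff
step 1: v0 <- 2                      0xff
step 2: eval (v0 < 2)                0xff
step 3: v1 <- (tid % 5)              0xff

Answer: 4 steps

v0: 2,2,2,2,2,2,2,2
v1: 0,1,2,3,4,0,1,2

steps = 4; useful = 32; efficiency = 32/32 = 1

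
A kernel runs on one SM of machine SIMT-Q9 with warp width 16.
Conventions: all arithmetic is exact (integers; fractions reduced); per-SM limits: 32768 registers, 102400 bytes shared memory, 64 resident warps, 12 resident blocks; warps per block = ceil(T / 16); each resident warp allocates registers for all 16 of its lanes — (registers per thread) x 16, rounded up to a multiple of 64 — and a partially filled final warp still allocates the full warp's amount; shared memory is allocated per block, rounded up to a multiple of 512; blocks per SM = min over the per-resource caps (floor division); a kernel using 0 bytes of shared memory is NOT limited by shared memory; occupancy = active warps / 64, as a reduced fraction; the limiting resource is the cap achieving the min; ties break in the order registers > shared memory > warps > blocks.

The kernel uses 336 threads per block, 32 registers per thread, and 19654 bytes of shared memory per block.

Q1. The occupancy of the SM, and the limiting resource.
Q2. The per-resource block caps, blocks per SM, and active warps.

Answer: occupancy 63/64, limited by registers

registers: 3 blocks
shared memory: 5 blocks
warps: 3 blocks
blocks: 12 blocks

Answer: 3 blocks, 63 active warps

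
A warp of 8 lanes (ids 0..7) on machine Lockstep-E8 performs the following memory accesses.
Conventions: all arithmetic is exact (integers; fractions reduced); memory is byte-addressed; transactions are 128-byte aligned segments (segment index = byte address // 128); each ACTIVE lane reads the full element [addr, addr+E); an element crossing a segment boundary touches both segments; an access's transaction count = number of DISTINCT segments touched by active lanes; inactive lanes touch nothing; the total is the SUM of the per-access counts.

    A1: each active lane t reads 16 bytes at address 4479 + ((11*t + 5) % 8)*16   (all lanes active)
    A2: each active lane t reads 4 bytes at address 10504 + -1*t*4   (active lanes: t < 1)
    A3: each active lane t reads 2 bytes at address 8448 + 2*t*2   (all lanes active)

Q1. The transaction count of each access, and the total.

A1: 2 transactions
A2: 1 transaction
A3: 1 transaction

Answer: 2,1,1; total 4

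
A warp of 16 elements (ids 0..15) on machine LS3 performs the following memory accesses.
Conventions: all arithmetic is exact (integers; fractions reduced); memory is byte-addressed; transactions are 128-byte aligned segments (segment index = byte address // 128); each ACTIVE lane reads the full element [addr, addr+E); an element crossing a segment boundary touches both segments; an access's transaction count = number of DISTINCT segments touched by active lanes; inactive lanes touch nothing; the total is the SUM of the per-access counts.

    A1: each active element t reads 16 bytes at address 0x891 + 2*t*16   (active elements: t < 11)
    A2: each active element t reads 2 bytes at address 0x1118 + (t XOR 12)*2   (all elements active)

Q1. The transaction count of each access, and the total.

A1: 3 transactions
A2: 1 transaction

Answer: 3,1; total 4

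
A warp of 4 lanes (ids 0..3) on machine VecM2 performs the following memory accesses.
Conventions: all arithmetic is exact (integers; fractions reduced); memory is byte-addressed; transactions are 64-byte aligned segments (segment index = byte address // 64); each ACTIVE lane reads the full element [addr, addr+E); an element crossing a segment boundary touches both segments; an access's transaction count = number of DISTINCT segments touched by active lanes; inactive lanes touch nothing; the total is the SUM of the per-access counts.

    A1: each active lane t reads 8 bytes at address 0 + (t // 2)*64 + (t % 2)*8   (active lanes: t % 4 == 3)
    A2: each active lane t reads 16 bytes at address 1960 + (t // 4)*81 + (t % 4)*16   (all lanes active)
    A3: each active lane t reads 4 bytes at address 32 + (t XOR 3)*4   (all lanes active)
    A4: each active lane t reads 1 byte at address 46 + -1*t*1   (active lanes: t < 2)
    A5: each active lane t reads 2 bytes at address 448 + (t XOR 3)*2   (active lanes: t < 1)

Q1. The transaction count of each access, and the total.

A1: 1 transaction
A2: 2 transactions
A3: 1 transaction
A4: 1 transaction
A5: 1 transaction

Answer: 1,2,1,1,1; total 6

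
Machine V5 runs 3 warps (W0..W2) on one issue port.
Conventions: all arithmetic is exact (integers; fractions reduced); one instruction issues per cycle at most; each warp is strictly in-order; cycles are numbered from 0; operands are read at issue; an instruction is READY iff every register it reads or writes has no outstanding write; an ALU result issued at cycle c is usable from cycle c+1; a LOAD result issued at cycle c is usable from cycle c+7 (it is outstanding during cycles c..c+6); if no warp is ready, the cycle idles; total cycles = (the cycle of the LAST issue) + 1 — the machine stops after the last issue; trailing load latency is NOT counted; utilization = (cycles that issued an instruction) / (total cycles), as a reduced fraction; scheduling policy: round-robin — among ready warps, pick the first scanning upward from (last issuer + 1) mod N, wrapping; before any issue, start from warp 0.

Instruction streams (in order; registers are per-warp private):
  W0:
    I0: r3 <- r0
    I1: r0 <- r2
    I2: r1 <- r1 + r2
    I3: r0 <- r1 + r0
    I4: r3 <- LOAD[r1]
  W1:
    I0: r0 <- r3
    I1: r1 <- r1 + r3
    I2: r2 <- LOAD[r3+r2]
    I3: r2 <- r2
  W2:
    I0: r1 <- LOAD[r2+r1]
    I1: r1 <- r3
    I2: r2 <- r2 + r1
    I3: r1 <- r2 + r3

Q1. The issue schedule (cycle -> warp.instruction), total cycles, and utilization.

cycle 0: W0.I0
cycle 1: W1.I0
cycle 2: W2.I0
cycle 3: W0.I1
cycle 4: W1.I1
cycle 5: W0.I2
cycle 6: W1.I2
cycle 7: W0.I3
cycle 8: W0.I4
cycle 9: W2.I1
cycle 10: W2.I2
cycle 11: W2.I3
cycle 12: idle
cycle 13: W1.I3

Answer: 14 cycles, utilization 13/14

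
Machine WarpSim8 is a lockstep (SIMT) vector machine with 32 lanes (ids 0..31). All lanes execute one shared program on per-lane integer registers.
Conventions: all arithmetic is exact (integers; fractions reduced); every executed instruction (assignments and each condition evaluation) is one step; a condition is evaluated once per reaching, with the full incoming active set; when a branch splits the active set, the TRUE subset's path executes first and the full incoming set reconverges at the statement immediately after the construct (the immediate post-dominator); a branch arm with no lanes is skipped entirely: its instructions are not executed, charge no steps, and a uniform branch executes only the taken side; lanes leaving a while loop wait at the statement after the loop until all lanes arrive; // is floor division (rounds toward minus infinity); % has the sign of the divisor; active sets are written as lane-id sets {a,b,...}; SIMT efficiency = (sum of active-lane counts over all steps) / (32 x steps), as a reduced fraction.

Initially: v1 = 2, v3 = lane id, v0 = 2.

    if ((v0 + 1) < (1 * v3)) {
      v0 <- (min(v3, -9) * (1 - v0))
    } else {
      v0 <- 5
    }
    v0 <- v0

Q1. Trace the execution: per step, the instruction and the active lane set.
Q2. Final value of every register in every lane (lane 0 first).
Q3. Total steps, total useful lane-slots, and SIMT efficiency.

step 0: eval ((v0 + 1) < (1 * v3))   {0,1,2,3,4,5,6,7,8,9,10,11,12,13,14,15,16,17,18,19,20,21,22,23,24,25,26,27,28,29,30,31}
step 1: v0 <- (min(v3, -9) * (1 - v0)) {4,5,6,7,8,9,10,11,12,13,14,15,16,17,18,19,20,21,22,23,24,25,26,27,28,29,30,31}
step 2: v0 <- 5                      {0,1,2,3}
step 3: v0 <- v0                     {0,1,2,3,4,5,6,7,8,9,10,11,12,13,14,15,16,17,18,19,20,21,22,23,24,25,26,27,28,29,30,31}

Answer: 4 steps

v1: 2,2,2,2,2,2,2,2,2,2,2,2,2,2,2,2,2,2,2,2,2,2,2,2,2,2,2,2,2,2,2,2
v3: 0,1,2,3,4,5,6,7,8,9,10,11,12,13,14,15,16,17,18,19,20,21,22,23,24,25,26,27,28,29,30,31
v0: 5,5,5,5,9,9,9,9,9,9,9,9,9,9,9,9,9,9,9,9,9,9,9,9,9,9,9,9,9,9,9,9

steps = 4; useful = 96; efficiency = 96/128 = 3/4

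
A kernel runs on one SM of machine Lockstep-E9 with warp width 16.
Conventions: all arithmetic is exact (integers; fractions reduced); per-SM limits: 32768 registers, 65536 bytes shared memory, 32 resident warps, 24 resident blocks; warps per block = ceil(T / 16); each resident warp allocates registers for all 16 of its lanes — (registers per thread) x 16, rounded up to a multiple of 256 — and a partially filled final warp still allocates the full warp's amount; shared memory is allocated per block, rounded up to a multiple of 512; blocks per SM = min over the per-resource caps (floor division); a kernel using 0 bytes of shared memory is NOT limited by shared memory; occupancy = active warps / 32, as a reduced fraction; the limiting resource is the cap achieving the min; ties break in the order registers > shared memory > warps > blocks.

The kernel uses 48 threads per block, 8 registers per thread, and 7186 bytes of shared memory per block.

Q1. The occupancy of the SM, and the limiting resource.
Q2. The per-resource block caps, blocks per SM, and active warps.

Answer: occupancy 3/4, limited by shared memory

registers: 42 blocks
shared memory: 8 blocks
warps: 10 blocks
blocks: 24 blocks

Answer: 8 blocks, 24 active warps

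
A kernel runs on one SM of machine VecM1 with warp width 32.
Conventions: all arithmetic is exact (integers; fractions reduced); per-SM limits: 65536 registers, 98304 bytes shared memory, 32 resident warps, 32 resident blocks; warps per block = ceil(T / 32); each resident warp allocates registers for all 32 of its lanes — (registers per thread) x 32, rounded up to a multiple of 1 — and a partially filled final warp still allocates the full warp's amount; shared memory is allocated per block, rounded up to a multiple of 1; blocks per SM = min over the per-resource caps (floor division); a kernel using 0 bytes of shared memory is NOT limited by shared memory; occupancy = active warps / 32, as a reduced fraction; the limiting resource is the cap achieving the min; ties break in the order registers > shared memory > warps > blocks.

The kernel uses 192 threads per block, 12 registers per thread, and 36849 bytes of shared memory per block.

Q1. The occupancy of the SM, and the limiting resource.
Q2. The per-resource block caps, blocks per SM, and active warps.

Answer: occupancy 3/8, limited by shared memory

registers: 28 blocks
shared memory: 2 blocks
warps: 5 blocks
blocks: 32 blocks

Answer: 2 blocks, 12 active warps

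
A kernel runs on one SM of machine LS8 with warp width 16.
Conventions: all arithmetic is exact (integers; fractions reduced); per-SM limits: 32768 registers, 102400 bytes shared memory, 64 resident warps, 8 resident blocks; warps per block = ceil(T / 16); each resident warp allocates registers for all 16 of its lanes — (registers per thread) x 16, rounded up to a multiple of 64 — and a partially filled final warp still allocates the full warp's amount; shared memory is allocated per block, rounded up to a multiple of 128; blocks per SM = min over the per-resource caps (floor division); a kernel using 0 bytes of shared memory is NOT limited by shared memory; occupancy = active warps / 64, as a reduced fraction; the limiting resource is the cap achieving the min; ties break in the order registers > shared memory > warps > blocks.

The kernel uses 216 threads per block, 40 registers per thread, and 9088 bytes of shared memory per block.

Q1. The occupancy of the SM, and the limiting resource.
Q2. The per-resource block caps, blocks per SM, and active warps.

Answer: occupancy 21/32, limited by registers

registers: 3 blocks
shared memory: 11 blocks
warps: 4 blocks
blocks: 8 blocks

Answer: 3 blocks, 42 active warps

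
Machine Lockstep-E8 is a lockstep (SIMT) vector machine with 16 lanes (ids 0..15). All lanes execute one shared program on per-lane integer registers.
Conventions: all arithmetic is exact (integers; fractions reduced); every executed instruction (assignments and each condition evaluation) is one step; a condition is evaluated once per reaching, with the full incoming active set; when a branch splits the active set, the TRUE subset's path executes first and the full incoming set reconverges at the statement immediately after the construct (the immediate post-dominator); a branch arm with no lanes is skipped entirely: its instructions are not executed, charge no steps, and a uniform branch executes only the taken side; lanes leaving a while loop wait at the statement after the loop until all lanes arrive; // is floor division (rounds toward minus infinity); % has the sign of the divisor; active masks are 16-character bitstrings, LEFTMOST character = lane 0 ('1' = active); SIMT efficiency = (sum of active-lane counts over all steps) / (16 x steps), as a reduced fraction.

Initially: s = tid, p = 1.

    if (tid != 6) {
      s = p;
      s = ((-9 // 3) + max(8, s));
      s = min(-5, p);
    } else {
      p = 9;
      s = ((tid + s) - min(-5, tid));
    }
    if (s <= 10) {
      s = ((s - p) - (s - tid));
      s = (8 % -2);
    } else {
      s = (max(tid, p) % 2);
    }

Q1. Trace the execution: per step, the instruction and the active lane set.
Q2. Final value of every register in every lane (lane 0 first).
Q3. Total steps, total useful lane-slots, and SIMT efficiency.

step 0: eval (tid != 6)              1111111111111111
step 1: s <- p                       1111110111111111
step 2: s <- ((-9 // 3) + max(8, s)) 1111110111111111
step 3: s <- min(-5, p)              1111110111111111
step 4: p <- 9                       0000001000000000
step 5: s <- ((tid + s) - min(-5, tid)) 0000001000000000
step 6: eval (s <= 10)               1111111111111111
step 7: s <- ((s - p) - (s - tid))   1111110111111111
step 8: s <- (8 % -2)                1111110111111111
step 9: s <- (max(tid, p) % 2)       0000001000000000

Answer: 10 steps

s: 0,0,0,0,0,0,1,0,0,0,0,0,0,0,0,0
p: 1,1,1,1,1,1,9,1,1,1,1,1,1,1,1,1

steps = 10; useful = 110; efficiency = 110/160 = 11/16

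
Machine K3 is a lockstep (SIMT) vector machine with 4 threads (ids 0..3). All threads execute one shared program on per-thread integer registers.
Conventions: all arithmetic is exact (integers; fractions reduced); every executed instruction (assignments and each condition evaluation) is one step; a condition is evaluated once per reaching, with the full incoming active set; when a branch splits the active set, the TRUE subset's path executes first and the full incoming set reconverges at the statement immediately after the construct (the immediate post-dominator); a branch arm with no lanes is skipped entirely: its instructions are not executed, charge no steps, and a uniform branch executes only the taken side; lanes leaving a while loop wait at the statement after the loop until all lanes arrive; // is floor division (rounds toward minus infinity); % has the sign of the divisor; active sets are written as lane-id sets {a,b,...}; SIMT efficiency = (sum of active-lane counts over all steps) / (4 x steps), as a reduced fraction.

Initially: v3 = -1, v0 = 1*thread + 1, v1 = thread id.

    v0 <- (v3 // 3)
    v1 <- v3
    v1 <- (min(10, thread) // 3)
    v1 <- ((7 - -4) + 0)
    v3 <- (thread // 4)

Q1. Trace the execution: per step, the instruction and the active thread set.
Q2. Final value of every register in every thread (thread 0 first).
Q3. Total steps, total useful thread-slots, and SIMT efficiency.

step 0: v0 <- (v3 // 3)              {0,1,2,3}
step 1: v1 <- v3                     {0,1,2,3}
step 2: v1 <- (min(10, thread) // 3) {0,1,2,3}
step 3: v1 <- ((7 - -4) + 0)         {0,1,2,3}
step 4: v3 <- (thread // 4)          {0,1,2,3}

Answer: 5 steps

v3: 0,0,0,0
v0: -1,-1,-1,-1
v1: 11,11,11,11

steps = 5; useful = 20; efficiency = 20/20 = 1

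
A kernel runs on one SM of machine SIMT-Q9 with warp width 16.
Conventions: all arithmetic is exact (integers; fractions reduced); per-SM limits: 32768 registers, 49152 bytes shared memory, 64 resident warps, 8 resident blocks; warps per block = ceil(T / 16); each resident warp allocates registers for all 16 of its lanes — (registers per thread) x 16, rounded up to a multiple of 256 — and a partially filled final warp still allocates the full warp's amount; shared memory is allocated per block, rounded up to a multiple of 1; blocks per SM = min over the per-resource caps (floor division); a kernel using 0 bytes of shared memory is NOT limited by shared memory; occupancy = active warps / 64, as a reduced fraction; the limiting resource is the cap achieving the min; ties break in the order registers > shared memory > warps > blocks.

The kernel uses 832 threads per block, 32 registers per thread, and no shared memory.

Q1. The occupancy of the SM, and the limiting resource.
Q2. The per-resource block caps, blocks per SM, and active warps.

Answer: occupancy 13/16, limited by registers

registers: 1 block
shared memory: no limit (kernel uses none)
warps: 1 block
blocks: 8 blocks

Answer: 1 block, 52 active warps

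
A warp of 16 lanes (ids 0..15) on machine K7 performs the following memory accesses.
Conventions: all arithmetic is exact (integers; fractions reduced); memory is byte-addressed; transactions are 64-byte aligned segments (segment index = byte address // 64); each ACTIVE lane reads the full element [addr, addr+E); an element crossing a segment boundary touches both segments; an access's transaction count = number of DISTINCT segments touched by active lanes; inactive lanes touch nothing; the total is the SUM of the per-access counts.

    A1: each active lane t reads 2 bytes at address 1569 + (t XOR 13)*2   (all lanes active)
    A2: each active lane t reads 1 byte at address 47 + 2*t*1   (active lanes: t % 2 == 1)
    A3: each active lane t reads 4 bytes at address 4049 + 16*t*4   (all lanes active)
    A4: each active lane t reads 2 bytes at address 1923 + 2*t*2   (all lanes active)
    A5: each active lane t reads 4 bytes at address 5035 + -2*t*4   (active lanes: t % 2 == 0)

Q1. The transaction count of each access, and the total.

A1: 2 transactions
A2: 2 transactions
A3: 16 transactions
A4: 2 transactions
A5: 3 transactions

Answer: 2,2,16,2,3; total 25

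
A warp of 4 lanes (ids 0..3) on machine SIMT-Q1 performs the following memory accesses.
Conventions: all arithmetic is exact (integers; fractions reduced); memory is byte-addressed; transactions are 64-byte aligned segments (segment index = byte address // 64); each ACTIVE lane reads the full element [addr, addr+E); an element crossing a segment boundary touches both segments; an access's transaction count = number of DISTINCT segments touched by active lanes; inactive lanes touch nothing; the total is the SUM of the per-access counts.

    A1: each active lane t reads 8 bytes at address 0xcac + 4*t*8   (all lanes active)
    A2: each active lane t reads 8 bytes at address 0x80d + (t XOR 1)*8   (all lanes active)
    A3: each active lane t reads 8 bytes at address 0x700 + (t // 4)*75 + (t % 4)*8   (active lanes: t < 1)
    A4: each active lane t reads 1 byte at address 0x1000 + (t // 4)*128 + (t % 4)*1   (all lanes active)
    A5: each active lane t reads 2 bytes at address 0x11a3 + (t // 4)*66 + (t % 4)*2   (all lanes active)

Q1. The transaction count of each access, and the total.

A1: 3 transactions
A2: 1 transaction
A3: 1 transaction
A4: 1 transaction
A5: 1 transaction

Answer: 3,1,1,1,1; total 7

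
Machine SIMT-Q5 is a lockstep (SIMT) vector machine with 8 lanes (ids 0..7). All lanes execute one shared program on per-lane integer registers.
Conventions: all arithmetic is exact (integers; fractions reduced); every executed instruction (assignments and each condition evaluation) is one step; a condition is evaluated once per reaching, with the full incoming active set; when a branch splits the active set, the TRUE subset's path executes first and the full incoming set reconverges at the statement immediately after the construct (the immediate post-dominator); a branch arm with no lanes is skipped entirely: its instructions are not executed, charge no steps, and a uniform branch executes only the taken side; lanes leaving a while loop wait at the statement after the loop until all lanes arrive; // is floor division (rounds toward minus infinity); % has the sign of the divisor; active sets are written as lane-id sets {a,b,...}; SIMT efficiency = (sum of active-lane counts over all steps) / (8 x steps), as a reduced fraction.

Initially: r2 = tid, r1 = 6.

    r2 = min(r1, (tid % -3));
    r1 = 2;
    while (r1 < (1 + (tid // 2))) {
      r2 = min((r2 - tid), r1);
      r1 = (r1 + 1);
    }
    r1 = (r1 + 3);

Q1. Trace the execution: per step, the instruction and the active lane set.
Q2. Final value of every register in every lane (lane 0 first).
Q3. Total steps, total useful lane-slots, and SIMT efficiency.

step 0: r2 <- min(r1, (tid % -3))    {0,1,2,3,4,5,6,7}
step 1: r1 <- 2                      {0,1,2,3,4,5,6,7}
step 2: eval (r1 < (1 + (tid // 2))) {0,1,2,3,4,5,6,7}
step 3: r2 <- min((r2 - tid), r1)    {4,5,6,7}
step 4: r1 <- (r1 + 1)               {4,5,6,7}
step 5: eval (r1 < (1 + (tid // 2))) {4,5,6,7}
step 6: r2 <- min((r2 - tid), r1)    {6,7}
step 7: r1 <- (r1 + 1)               {6,7}
step 8: eval (r1 < (1 + (tid // 2))) {6,7}
step 9: r1 <- (r1 + 3)               {0,1,2,3,4,5,6,7}

Answer: 10 steps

r2: 0,-2,-1,0,-6,-6,-12,-16
r1: 5,5,5,5,6,6,7,7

steps = 10; useful = 50; efficiency = 50/80 = 5/8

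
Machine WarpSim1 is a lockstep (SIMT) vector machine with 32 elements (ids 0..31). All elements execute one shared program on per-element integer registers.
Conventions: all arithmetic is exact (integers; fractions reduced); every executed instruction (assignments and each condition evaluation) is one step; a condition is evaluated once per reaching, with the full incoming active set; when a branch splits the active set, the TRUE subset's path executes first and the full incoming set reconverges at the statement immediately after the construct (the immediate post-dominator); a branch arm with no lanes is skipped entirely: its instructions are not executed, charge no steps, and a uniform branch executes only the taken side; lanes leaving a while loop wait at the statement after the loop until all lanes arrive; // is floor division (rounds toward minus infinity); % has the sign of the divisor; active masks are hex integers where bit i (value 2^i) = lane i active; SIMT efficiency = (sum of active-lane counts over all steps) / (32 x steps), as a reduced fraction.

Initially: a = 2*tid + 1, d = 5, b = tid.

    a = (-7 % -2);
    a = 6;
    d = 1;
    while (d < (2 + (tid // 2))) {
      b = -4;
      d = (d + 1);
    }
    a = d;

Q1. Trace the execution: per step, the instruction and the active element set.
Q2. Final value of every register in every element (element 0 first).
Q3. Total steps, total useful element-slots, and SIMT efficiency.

step 0: a <- (-7 % -2)               0xffffffff
step 1: a <- 6                       0xffffffff
step 2: d <- 1                       0xffffffff
step 3: eval (d < (2 + (tid // 2)))  0xffffffff
step 4: b <- -4                      0xffffffff
step 5: d <- (d + 1)                 0xffffffff
step 6: eval (d < (2 + (tid // 2)))  0xffffffff
step 7: b <- -4                      0xfffffffc
step 8: d <- (d + 1)                 0xfffffffc
step 9: eval (d < (2 + (tid // 2)))  0xfffffffc
step 10: b <- -4                      0xfffffff0
step 11: d <- (d + 1)                 0xfffffff0
step 12: eval (d < (2 + (tid // 2)))  0xfffffff0
step 13: b <- -4                      0xffffffc0
step 14: d <- (d + 1)                 0xffffffc0
step 15: eval (d < (2 + (tid // 2)))  0xffffffc0
step 16: b <- -4                      0xffffff00
step 17: d <- (d + 1)                 0xffffff00
step 18: eval (d < (2 + (tid // 2)))  0xffffff00
step 19: b <- -4                      0xfffffc00
step 20: d <- (d + 1)                 0xfffffc00
step 21: eval (d < (2 + (tid // 2)))  0xfffffc00
step 22: b <- -4                      0xfffff000
step 23: d <- (d + 1)                 0xfffff000
step 24: eval (d < (2 + (tid // 2)))  0xfffff000
step 25: b <- -4                      0xffffc000
step 26: d <- (d + 1)                 0xffffc000
step 27: eval (d < (2 + (tid // 2)))  0xffffc000
step 28: b <- -4                      0xffff0000
step 29: d <- (d + 1)                 0xffff0000
step 30: eval (d < (2 + (tid // 2)))  0xffff0000
step 31: b <- -4                      0xfffc0000
step 32: d <- (d + 1)                 0xfffc0000
step 33: eval (d < (2 + (tid // 2)))  0xfffc0000
step 34: b <- -4                      0xfff00000
step 35: d <- (d + 1)                 0xfff00000
step 36: eval (d < (2 + (tid // 2)))  0xfff00000
step 37: b <- -4                      0xffc00000
step 38: d <- (d + 1)                 0xffc00000
step 39: eval (d < (2 + (tid // 2)))  0xffc00000
step 40: b <- -4                      0xff000000
step 41: d <- (d + 1)                 0xff000000
step 42: eval (d < (2 + (tid // 2)))  0xff000000
step 43: b <- -4                      0xfc000000
step 44: d <- (d + 1)                 0xfc000000
step 45: eval (d < (2 + (tid // 2)))  0xfc000000
step 46: b <- -4                      0xf0000000
step 47: d <- (d + 1)                 0xf0000000
step 48: eval (d < (2 + (tid // 2)))  0xf0000000
step 49: b <- -4                      0xc0000000
step 50: d <- (d + 1)                 0xc0000000
step 51: eval (d < (2 + (tid // 2)))  0xc0000000
step 52: a <- d                       0xffffffff

Answer: 53 steps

a: 2,2,3,3,4,4,5,5,6,6,7,7,8,8,9,9,10,10,11,11,12,12,13,13,14,14,15,15,16,16,17,17
d: 2,2,3,3,4,4,5,5,6,6,7,7,8,8,9,9,10,10,11,11,12,12,13,13,14,14,15,15,16,16,17,17
b: -4,-4,-4,-4,-4,-4,-4,-4,-4,-4,-4,-4,-4,-4,-4,-4,-4,-4,-4,-4,-4,-4,-4,-4,-4,-4,-4,-4,-4,-4,-4,-4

steps = 53; useful = 976; efficiency = 976/1696 = 61/106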